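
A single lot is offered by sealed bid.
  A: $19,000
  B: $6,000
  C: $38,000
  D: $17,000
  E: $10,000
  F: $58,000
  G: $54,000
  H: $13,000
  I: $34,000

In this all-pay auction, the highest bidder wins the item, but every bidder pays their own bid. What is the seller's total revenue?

Total revenue: $249,000

Bids in order: 58,000 (F) > 54,000 (G) > 38,000 (C) > 34,000 (I) > 19,000 (A) > 17,000 (D) > …
F wins with the top bid; all bids are sunk regardless.
Every bidder forfeits their bid regardless of winning.
Revenue = 19,000 + 6,000 + 38,000 + 17,000 + 10,000 + 58,000 + 54,000 + 13,000 + 34,000 = $249,000.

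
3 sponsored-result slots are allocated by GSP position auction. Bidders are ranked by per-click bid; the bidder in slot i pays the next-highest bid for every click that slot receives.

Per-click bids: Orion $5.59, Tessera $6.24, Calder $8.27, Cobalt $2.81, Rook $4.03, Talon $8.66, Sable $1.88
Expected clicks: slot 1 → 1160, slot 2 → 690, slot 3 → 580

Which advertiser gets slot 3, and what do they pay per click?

Per-click bids in order: $8.66 (Talon) > $8.27 (Calder) > $6.24 (Tessera) > $5.59 (Orion) > …
Slot 3 goes to the third-ranked bidder, Tessera, who pays the next bid down: $5.59/click.

Tessera; $5.59 per click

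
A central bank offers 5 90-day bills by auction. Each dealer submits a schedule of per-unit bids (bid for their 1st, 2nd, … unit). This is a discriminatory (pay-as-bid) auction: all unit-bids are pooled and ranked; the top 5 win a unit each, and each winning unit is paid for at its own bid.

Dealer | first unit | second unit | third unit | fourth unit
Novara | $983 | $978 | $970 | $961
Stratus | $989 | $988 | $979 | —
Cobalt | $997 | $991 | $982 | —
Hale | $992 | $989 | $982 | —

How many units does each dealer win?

Cobalt 2, Hale 2, Stratus 1

Merging the schedules and taking the best 5: 997 (Cobalt-1), 992 (Hale-1), 991 (Cobalt-2), 989 (Stratus-1), 989 (Hale-2)
Next rejected bid: $988 (not a price — pay-as-bid).
Allocation: Cobalt 2, Hale 2, Stratus 1.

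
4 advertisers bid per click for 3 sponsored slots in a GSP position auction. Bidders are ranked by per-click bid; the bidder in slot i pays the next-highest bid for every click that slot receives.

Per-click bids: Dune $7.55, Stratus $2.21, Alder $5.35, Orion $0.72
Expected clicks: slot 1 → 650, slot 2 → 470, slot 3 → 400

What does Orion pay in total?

Sorting advertisers: $7.55 (Dune) > $5.35 (Alder) > $2.21 (Stratus) > $0.72 (Orion)
Orion ranks below slot 3 → no slot, pays nothing.

Orion pays $0.00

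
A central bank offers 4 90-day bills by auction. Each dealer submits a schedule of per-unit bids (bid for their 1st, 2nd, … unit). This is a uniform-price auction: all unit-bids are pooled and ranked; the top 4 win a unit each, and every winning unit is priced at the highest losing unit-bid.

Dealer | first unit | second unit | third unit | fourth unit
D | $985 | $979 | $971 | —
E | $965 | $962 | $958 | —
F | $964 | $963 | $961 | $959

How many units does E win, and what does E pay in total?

All unit-bids, highest first — top 4: 985 (D-1), 979 (D-2), 971 (D-3), 965 (E-1)
The (k+1)-th unit-bid is $964.
E wins 1 unit(s) at $964 each.

E: 1 unit, pays $964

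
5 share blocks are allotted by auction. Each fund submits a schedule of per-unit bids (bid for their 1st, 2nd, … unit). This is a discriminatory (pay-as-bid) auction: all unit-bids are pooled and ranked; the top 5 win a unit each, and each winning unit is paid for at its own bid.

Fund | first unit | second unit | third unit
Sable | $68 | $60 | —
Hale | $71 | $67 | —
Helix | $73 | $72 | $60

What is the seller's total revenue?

Total revenue: $351

Merging the schedules and taking the best 5: 73 (Helix-1), 72 (Helix-2), 71 (Hale-1), 68 (Sable-1), 67 (Hale-2)
Next rejected bid: $60 (not a price — pay-as-bid).
Each winning unit pays its own bid.
Revenue = 73 + 72 + 71 + 68 + 67 = $351.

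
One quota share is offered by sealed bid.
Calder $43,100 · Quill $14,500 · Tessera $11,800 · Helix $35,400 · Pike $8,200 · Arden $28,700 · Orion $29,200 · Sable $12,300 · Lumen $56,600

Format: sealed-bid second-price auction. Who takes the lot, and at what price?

Bids ranked: 56,600 (Lumen) > 43,100 (Calder) > 35,400 (Helix) > 29,200 (Orion) > 28,700 (Arden) > 14,500 (Quill) > …
Lumen wins with the highest bid; price is set by the runner-up at $43,100.

Lumen pays $43,100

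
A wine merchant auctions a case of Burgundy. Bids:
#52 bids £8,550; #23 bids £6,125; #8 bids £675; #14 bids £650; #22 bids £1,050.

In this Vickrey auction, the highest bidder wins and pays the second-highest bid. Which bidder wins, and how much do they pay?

#52 pays £6,125

Rule: the highest bidder wins and pays the second-highest bid.
Sorting bids: 8,550 (#52) > 6,125 (#23) > 1,050 (#22) > 675 (#8) > 650 (#14)
Second-price: #52 pays #23's bid of £6,125.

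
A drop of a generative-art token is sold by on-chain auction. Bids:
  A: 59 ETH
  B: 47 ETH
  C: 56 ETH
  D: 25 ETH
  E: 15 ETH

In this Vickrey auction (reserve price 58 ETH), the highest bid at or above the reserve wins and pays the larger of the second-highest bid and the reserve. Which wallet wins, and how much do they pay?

A pays 58 ETH

Vickrey auction (reserve price 58 ETH): the highest bid at or above the reserve wins and pays the larger of the second-highest bid and the reserve.
Bids ranked: 59 (A) > 56 (C) > 47 (B) > 25 (D) > 15 (E)
A has the top bid at or above the reserve (59 ETH).
max(second-highest 56 ETH, reserve 58 ETH) = 58 ETH.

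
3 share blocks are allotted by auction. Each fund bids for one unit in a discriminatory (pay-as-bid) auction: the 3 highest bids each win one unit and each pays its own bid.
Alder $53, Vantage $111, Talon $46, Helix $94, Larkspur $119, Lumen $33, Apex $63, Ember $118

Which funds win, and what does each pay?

Ordering the bids: 119 (Larkspur), 118 (Ember), 111 (Vantage), 94 (Helix), 63 (Apex), …
The 3 highest are Larkspur, Ember, Vantage.
Each winner pays its own bid: Larkspur $119, Ember $118, Vantage $111.

Larkspur $119, Ember $118, Vantage $111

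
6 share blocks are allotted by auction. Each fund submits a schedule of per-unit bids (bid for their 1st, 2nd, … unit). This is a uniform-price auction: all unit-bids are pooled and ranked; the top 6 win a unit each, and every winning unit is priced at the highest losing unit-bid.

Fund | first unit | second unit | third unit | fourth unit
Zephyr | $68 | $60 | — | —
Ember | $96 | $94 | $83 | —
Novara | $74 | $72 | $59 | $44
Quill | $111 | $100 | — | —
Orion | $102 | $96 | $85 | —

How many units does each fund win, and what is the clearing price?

Ember 2, Orion 2, Quill 2; clearing price $85

All unit-bids, highest first — top 6: 111 (Quill-1), 102 (Orion-1), 100 (Quill-2), 96 (Ember-1), 96 (Orion-2), 94 (Ember-2)
Highest rejected unit-bid = $85.
Allocation: Ember 2, Orion 2, Quill 2.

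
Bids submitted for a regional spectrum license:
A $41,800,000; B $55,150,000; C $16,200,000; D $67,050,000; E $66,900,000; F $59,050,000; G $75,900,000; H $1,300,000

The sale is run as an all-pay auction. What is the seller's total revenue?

Bids in order: 75,900,000 (G) > 67,050,000 (D) > 66,900,000 (E) > 59,050,000 (F) > 55,150,000 (B) > 41,800,000 (A) > …
Every bidder forfeits their bid regardless of winning.
Revenue = 41,800,000 + 55,150,000 + 16,200,000 + 67,050,000 + 66,900,000 + 59,050,000 + 75,900,000 + 1,300,000 = $383,350,000.

Total revenue: $383,350,000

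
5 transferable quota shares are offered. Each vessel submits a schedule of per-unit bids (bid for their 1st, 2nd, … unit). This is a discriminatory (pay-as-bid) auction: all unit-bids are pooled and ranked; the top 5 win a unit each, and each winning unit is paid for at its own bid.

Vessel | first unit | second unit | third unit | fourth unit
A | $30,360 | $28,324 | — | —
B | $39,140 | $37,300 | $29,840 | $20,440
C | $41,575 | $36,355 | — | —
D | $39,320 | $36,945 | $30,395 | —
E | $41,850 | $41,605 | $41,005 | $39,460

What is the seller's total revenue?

Total revenue: $205,495

All unit-bids, highest first — top 5: 41,850 (E-1), 41,605 (E-2), 41,575 (C-1), 41,005 (E-3), 39,460 (E-4)
Next rejected bid: $39,320 (not a price — pay-as-bid).
Each winning unit pays its own bid.
Revenue = 41,850 + 41,605 + 41,575 + 41,005 + 39,460 = $205,495.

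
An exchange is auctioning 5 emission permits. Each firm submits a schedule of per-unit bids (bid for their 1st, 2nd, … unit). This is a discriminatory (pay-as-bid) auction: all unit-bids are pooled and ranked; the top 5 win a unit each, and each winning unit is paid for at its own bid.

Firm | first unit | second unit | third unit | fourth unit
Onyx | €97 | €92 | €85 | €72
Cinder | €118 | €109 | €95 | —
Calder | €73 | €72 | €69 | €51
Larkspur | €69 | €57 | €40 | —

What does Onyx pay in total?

Merging the schedules and taking the best 5: 118 (Cinder-1), 109 (Cinder-2), 97 (Onyx-1), 95 (Cinder-3), 92 (Onyx-2)
Next rejected bid: €85 (not a price — pay-as-bid).
Onyx's winning unit-bids: 97 + 92 = €189.

Onyx pays €189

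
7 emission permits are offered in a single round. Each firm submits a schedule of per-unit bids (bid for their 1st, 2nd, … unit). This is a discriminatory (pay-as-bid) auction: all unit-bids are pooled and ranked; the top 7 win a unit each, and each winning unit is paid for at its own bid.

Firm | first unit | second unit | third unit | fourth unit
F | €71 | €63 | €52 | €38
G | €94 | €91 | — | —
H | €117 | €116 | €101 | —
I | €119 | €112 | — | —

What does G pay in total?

Pooled unit-bids ranked (top 7): 119 (I-1), 117 (H-1), 116 (H-2), 112 (I-2), 101 (H-3), 94 (G-1), 91 (G-2)
Next rejected bid: €71 (not a price — pay-as-bid).
G's winning unit-bids: 94 + 91 = €185.

G pays €185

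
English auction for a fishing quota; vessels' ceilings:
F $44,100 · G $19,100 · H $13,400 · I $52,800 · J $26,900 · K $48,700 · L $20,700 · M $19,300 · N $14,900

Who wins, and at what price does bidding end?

I wins at $48,700

Sorting limits: 52,800 (I) > 48,700 (K) > 44,100 (F) > 26,900 (J) > 20,700 (L) > 19,300 (M) > …
K is the last rival to drop out, at $48,700; I remains and wins at that price.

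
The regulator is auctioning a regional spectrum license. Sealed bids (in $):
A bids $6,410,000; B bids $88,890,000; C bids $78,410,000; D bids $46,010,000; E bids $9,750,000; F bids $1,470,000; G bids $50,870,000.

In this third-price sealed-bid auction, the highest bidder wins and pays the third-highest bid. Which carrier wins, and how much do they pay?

Bids ranked: 88,890,000 (B) > 78,410,000 (C) > 50,870,000 (G) > 46,010,000 (D) > 9,750,000 (E) > 6,410,000 (A) > …
B is highest; pays the third-highest bid, $50,870,000.

B pays $50,870,000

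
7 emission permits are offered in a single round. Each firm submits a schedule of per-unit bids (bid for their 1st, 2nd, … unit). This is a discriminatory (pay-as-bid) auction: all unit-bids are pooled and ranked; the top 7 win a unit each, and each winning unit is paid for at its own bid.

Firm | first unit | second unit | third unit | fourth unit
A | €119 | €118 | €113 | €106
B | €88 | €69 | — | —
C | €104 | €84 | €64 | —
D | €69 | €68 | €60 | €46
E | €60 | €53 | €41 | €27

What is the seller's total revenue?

Total revenue: €732

Merging the schedules and taking the best 7: 119 (A-1), 118 (A-2), 113 (A-3), 106 (A-4), 104 (C-1), 88 (B-1), 84 (C-2)
Next rejected bid: €69 (not a price — pay-as-bid).
Each winning unit pays its own bid.
Revenue = 119 + 118 + 113 + 106 + 104 + 88 + 84 = €732.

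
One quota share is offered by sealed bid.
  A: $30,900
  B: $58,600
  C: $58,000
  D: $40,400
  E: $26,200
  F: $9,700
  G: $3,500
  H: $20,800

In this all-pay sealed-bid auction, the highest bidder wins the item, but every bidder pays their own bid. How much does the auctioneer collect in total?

Total revenue: $248,100

Sorting bids: 58,600 (B) > 58,000 (C) > 40,400 (D) > 30,900 (A) > 26,200 (E) > 20,800 (H) > …
Every bidder forfeits their bid regardless of winning.
Revenue = 30,900 + 58,600 + 58,000 + 40,400 + 26,200 + 9,700 + 3,500 + 20,800 = $248,100.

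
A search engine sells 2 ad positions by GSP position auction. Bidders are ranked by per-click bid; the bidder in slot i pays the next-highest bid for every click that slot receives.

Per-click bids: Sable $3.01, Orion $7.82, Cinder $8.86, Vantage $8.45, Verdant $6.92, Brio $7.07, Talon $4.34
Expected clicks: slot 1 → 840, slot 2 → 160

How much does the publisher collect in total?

Ranked by bid: $8.86 (Cinder) > $8.45 (Vantage) > $7.82 (Orion) > …
Slot 1: Cinder pays $8.45 × 840 = $7098.00
Slot 2: Vantage pays $7.82 × 160 = $1251.20
Total = $8349.20

Total revenue: $8349.20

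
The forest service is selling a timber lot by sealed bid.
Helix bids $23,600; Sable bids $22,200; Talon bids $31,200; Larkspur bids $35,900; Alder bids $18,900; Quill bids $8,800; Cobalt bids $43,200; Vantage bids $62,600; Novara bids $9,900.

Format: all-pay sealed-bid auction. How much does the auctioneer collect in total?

Total revenue: $256,300

Sorting bids: 62,600 (Vantage) > 43,200 (Cobalt) > 35,900 (Larkspur) > 31,200 (Talon) > 23,600 (Helix) > 22,200 (Sable) > …
Every bidder forfeits their bid regardless of winning.
Revenue = 23,600 + 22,200 + 31,200 + 35,900 + 18,900 + 8,800 + 43,200 + 62,600 + 9,900 = $256,300.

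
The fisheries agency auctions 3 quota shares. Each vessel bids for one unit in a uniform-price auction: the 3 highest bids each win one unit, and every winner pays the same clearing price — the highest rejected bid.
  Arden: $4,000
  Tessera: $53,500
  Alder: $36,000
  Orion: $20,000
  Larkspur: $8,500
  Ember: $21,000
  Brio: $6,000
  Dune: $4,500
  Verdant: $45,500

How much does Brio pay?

Bids ranked high→low: 53,500 (Tessera), 45,500 (Verdant), 36,000 (Alder), 21,000 (Ember), 20,000 (Orion), …
Winners (3 units): Tessera, Verdant, Alder.
First losing bid is Ember's $21,000, which sets the uniform price.
Brio does not win → pays $0.

Brio pays $0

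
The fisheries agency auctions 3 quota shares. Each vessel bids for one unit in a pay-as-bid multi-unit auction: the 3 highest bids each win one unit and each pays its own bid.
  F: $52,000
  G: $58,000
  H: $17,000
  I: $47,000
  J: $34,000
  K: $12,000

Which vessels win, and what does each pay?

Sorting: 58,000 (G), 52,000 (F), 47,000 (I), 34,000 (J), 17,000 (H), …
The 3 highest are G, F, I.
Each winner pays its own bid: G $58,000, F $52,000, I $47,000.

G $58,000, F $52,000, I $47,000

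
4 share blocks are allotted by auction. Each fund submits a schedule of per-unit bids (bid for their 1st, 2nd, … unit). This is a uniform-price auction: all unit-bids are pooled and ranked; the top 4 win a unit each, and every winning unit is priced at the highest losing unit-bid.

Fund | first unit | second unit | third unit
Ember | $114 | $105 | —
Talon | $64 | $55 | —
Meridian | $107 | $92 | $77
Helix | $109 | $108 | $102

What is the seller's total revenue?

Total revenue: $420

Pooled unit-bids ranked (top 4): 114 (Ember-1), 109 (Helix-1), 108 (Helix-2), 107 (Meridian-1)
Highest rejected unit-bid = $105.
Allocation: Ember 1, Helix 2, Meridian 1. Every unit priced at $105.
Revenue = 4 × 105 = $420.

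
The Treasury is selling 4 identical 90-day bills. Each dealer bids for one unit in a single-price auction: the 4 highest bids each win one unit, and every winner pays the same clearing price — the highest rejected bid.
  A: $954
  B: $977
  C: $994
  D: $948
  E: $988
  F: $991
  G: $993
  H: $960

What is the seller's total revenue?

Sorting: 994 (C), 993 (G), 991 (F), 988 (E), 977 (B), 960 (H), …
The 4 highest are C, G, F, E.
Highest unsuccessful bid: $977 → clearing price.
Total revenue = 4 × $977 = $3,908.

Total revenue: $3,908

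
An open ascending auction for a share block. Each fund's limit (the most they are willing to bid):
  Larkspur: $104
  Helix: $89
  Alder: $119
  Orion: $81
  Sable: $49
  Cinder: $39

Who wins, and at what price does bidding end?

Sorting limits: 119 (Alder) > 104 (Larkspur) > 89 (Helix) > 81 (Orion) > 49 (Sable) > 39 (Cinder)
Bidding ends when Larkspur exits at $104; Alder takes it.

Alder wins at $104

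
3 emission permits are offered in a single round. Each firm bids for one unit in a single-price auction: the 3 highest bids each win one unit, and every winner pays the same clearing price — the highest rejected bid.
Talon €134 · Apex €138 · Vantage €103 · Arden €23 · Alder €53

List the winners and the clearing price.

Sorting: 138 (Apex), 134 (Talon), 103 (Vantage), 53 (Alder), 23 (Arden)
Top 3: Apex, Talon, Vantage.
Highest unsuccessful bid: €53 → clearing price.

Apex, Talon, Vantage; each pays €53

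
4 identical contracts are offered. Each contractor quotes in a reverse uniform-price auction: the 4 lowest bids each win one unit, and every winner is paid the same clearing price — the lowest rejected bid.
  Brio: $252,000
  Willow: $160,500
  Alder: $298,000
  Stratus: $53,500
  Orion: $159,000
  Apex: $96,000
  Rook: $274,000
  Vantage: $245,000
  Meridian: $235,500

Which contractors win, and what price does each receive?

Sorting: 53,500 (Stratus), 96,000 (Apex), 159,000 (Orion), 160,500 (Willow), 235,500 (Meridian), 245,000 (Vantage), …
Lowest 4: Stratus, Apex, Orion, Willow.
First losing bid is Meridian's $235,500, which sets the uniform price.

Stratus, Apex, Orion, Willow; each is paid $235,500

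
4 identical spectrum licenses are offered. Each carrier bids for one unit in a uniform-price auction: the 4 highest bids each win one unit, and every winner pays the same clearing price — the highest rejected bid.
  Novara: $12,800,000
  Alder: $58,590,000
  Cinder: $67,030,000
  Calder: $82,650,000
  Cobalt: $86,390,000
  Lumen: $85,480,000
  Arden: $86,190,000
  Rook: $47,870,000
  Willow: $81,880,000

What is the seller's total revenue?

Total revenue: $327,520,000

Sorting: 86,390,000 (Cobalt), 86,190,000 (Arden), 85,480,000 (Lumen), 82,650,000 (Calder), 81,880,000 (Willow), 67,030,000 (Cinder), …
Winners (4 units): Cobalt, Arden, Lumen, Calder.
Highest unsuccessful bid: $81,880,000 → clearing price.
Total revenue = 4 × $81,880,000 = $327,520,000.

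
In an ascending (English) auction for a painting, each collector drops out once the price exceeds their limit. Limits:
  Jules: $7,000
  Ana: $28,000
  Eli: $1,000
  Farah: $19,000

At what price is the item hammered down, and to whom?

Ana wins at $19,000

Limits in order: 28,000 (Ana) > 19,000 (Farah) > 7,000 (Jules) > 1,000 (Eli)
Farah is the last rival to drop out, at $19,000; Ana remains and wins at that price.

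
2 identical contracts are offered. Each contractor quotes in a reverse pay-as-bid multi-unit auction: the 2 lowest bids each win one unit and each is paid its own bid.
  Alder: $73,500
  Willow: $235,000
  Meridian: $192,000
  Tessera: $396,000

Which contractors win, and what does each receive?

Alder $73,500, Meridian $192,000

Sorting: 73,500 (Alder), 192,000 (Meridian), 235,000 (Willow), 396,000 (Tessera)
The 2 lowest are Alder, Meridian.
Each winner is paid its own bid: Alder $73,500, Meridian $192,000.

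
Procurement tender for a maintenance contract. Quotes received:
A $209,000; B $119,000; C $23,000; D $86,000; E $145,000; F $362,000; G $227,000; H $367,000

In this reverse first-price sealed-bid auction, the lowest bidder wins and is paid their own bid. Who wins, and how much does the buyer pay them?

Rule: the lowest bidder wins and is paid their own bid.
Bids in order: 23,000 (C) < 86,000 (D) < 119,000 (B) < 145,000 (E) < 209,000 (A) < 227,000 (G) < …
C is lowest → is paid own bid, $23,000.

C is paid $23,000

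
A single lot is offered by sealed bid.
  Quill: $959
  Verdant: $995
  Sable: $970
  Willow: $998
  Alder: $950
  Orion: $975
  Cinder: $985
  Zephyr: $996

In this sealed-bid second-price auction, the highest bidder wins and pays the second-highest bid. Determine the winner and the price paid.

Willow pays $996

Rule: the highest bidder wins and pays the second-highest bid.
Bids ranked: 998 (Willow) > 996 (Zephyr) > 995 (Verdant) > 985 (Cinder) > 975 (Orion) > 970 (Sable) > …
Willow is highest; pays the second-highest bid, $996.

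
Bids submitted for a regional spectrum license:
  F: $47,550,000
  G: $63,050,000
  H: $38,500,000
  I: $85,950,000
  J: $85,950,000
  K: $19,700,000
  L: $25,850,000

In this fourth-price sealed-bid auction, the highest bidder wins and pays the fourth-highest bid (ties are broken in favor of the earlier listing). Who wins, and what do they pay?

I pays $47,550,000

Fourth-price sealed-bid auction: the highest bidder wins and pays the fourth-highest bid.
Bids ranked: 85,950,000 (I) > 85,950,000 (J) > 63,050,000 (G) > 47,550,000 (F) > 38,500,000 (H) > 25,850,000 (L) > …
Tie at $85,950,000 → I wins by tie-break.
I wins; payment is bid #4 in the ranking = $47,550,000.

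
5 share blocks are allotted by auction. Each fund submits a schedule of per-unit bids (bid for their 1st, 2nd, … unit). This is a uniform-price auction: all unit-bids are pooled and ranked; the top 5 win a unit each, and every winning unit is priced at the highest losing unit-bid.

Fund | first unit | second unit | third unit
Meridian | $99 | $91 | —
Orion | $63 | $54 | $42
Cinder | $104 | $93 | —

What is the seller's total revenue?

Merging the schedules and taking the best 5: 104 (Cinder-1), 99 (Meridian-1), 93 (Cinder-2), 91 (Meridian-2), 63 (Orion-1)
First bid not allocated: $54.
Allocation: Cinder 2, Meridian 2, Orion 1. Every unit priced at $54.
Revenue = 5 × 54 = $270.

Total revenue: $270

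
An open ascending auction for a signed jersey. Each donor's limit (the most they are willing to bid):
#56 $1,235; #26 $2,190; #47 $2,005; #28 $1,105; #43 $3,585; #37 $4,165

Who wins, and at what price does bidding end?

#37 wins at $3,585

Limits in order: 4,165 (#37) > 3,585 (#43) > 2,190 (#26) > 2,005 (#47) > 1,235 (#56) > 1,105 (#28)
Once the price passes $3,585, only #37 is left; the hammer falls at #43's limit of $3,585.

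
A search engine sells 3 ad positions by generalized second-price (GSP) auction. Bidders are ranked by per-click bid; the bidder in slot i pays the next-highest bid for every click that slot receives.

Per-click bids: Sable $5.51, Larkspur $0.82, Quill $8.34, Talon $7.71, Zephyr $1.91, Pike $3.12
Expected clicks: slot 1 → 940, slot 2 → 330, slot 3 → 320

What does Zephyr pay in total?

Zephyr pays $0.00

Per-click bids in order: $8.34 (Quill) > $7.71 (Talon) > $5.51 (Sable) > $3.12 (Pike) > …
Zephyr ranks below slot 3 → no slot, pays nothing.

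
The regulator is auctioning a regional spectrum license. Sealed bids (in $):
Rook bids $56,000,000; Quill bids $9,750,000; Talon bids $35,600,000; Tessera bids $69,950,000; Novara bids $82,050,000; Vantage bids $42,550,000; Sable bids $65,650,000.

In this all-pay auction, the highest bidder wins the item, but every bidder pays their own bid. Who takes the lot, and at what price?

Novara pays $82,050,000

Rule: the highest bidder wins the item, but every bidder pays their own bid.
Sorting bids: 82,050,000 (Novara) > 69,950,000 (Tessera) > 65,650,000 (Sable) > 56,000,000 (Rook) > 42,550,000 (Vantage) > 35,600,000 (Talon) > …
Novara wins with the top bid; all bids are sunk regardless.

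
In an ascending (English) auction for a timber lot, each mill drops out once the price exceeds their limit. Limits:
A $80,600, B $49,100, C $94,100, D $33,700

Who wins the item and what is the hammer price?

Limits ranked: 94,100 (C) > 80,600 (A) > 49,100 (B) > 33,700 (D)
Bidding ends when A exits at $80,600; C takes it.

C wins at $80,600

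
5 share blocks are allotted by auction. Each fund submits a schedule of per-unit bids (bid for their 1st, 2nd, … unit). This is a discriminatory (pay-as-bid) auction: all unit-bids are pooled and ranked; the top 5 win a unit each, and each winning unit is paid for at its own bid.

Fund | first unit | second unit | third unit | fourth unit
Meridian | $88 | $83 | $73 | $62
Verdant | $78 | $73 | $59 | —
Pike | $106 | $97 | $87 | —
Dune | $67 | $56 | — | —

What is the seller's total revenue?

Pooled unit-bids ranked (top 5): 106 (Pike-1), 97 (Pike-2), 88 (Meridian-1), 87 (Pike-3), 83 (Meridian-2)
Next rejected bid: $78 (not a price — pay-as-bid).
Each winning unit pays its own bid.
Revenue = 106 + 97 + 88 + 87 + 83 = $461.

Total revenue: $461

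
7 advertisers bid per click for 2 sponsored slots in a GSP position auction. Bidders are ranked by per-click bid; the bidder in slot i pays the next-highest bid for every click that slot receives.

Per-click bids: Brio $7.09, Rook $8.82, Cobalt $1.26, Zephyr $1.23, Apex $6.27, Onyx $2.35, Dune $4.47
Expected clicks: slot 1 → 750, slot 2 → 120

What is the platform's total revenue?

Ranked by bid: $8.82 (Rook) > $7.09 (Brio) > $6.27 (Apex) > …
Slot 1: Rook pays $7.09 × 750 = $5317.50
Slot 2: Brio pays $6.27 × 120 = $752.40
Total = $6069.90

Total revenue: $6069.90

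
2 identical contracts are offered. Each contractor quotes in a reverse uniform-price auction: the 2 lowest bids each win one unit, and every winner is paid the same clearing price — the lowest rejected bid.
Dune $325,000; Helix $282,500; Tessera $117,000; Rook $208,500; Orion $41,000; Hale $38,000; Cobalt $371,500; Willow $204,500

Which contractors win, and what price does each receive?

Ordering the bids: 38,000 (Hale), 41,000 (Orion), 117,000 (Tessera), 204,500 (Willow), …
Lowest 2: Hale, Orion.
First losing bid is Tessera's $117,000, which sets the uniform price.

Hale, Orion; each is paid $117,000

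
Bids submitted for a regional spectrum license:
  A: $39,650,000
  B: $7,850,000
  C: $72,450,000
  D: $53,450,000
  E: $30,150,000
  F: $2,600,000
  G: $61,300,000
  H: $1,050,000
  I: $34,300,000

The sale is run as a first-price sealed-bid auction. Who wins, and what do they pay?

C pays $72,450,000

Rule: the highest bidder wins and pays their own bid.
Bids ranked: 72,450,000 (C) > 61,300,000 (G) > 53,450,000 (D) > 39,650,000 (A) > 34,300,000 (I) > 30,150,000 (E) > …
C has the highest bid and pays exactly that: $72,450,000.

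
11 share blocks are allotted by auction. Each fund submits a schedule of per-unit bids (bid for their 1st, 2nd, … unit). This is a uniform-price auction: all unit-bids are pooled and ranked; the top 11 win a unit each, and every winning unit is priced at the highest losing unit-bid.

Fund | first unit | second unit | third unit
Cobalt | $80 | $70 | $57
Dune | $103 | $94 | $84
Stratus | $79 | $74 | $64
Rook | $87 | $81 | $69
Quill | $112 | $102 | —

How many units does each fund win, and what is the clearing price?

Cobalt 2, Dune 3, Quill 2, Rook 2, Stratus 2; clearing price $69

Merging the schedules and taking the best 11: 112 (Quill-1), 103 (Dune-1), 102 (Quill-2), 94 (Dune-2), 87 (Rook-1), 84 (Dune-3), 81 (Rook-2), 80 (Cobalt-1), 79 (Stratus-1), 74 (Stratus-2), 70 (Cobalt-2)
First bid not allocated: $69.
Allocation: Cobalt 2, Dune 3, Quill 2, Rook 2, Stratus 2.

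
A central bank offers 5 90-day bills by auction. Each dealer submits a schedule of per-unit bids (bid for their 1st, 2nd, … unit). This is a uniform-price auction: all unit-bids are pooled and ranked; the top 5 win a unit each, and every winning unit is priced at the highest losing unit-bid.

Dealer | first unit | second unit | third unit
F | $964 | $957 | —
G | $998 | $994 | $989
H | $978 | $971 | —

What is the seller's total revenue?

Merging the schedules and taking the best 5: 998 (G-1), 994 (G-2), 989 (G-3), 978 (H-1), 971 (H-2)
The (k+1)-th unit-bid is $964.
Allocation: G 3, H 2. Every unit priced at $964.
Revenue = 5 × 964 = $4,820.

Total revenue: $4,820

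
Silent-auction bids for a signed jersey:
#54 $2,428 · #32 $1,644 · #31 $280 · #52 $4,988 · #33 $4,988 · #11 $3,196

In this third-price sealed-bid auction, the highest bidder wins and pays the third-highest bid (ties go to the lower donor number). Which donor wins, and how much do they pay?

#33 pays $3,196

Third-price sealed-bid auction: the highest bidder wins and pays the third-highest bid.
Bids in order: 4,988 (#33) > 4,988 (#52) > 3,196 (#11) > 2,428 (#54) > 1,644 (#32) > 280 (#31)
Tie at $4,988 → #33 wins by tie-break.
#33 is highest; pays the third-highest bid, $3,196.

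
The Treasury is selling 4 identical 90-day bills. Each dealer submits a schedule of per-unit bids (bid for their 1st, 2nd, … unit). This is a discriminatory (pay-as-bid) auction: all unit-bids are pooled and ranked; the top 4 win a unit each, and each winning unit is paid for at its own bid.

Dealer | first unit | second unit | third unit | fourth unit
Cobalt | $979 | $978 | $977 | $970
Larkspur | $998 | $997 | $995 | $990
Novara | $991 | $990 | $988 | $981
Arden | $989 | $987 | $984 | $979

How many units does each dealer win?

Pooled unit-bids ranked (top 4): 998 (Larkspur-1), 997 (Larkspur-2), 995 (Larkspur-3), 991 (Novara-1)
Next rejected bid: $990 (not a price — pay-as-bid).
Allocation: Larkspur 3, Novara 1.

Larkspur 3, Novara 1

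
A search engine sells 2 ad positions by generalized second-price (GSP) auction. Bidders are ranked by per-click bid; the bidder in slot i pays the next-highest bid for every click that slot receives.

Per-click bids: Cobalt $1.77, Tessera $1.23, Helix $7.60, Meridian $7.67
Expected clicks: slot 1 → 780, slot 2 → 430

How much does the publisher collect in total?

Ranked by bid: $7.67 (Meridian) > $7.60 (Helix) > $1.77 (Cobalt) > …
Slot 1: Meridian pays $7.60 × 780 = $5928.00
Slot 2: Helix pays $1.77 × 430 = $761.10
Total = $6689.10

Total revenue: $6689.10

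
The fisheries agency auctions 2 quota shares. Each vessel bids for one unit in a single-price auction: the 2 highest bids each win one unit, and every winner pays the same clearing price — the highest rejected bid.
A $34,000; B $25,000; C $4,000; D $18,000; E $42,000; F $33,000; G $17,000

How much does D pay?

Bids ranked high→low: 42,000 (E), 34,000 (A), 33,000 (F), 25,000 (B), …
Winners (2 units): E, A.
Clearing price = highest rejected bid = $33,000.
D does not win → pays $0.

D pays $0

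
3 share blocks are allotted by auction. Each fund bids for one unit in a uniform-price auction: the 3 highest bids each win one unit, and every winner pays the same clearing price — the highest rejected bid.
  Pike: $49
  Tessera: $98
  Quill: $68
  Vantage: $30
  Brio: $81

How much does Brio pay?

Ordering the bids: 98 (Tessera), 81 (Brio), 68 (Quill), 49 (Pike), 30 (Vantage)
Top 3: Tessera, Brio, Quill.
Clearing price = highest rejected bid = $49.
Brio wins → pays $49.

Brio pays $49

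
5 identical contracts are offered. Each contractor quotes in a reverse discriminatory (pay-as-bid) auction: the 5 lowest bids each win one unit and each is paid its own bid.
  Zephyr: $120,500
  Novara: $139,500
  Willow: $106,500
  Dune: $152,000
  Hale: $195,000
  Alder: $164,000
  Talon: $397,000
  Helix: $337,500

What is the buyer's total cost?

Total cost: $682,500

Bids ranked low→high: 106,500 (Willow), 120,500 (Zephyr), 139,500 (Novara), 152,000 (Dune), 164,000 (Alder), 195,000 (Hale), 337,500 (Helix), …
The 5 lowest are Willow, Zephyr, Novara, Dune, Alder.
Total cost = 106,500 + 120,500 + 139,500 + 152,000 + 164,000 = $682,500.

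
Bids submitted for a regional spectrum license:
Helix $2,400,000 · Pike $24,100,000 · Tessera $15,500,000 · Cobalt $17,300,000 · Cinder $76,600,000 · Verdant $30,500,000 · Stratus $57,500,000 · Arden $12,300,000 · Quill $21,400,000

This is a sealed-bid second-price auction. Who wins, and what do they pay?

Cinder pays $57,500,000

Bids ranked: 76,600,000 (Cinder) > 57,500,000 (Stratus) > 30,500,000 (Verdant) > 24,100,000 (Pike) > 21,400,000 (Quill) > 17,300,000 (Cobalt) > …
Second-price: Cinder pays Stratus's bid of $57,500,000.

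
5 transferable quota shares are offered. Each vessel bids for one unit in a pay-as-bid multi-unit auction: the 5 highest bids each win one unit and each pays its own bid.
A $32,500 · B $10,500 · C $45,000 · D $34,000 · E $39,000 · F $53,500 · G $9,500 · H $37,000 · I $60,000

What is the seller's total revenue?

Bids ranked high→low: 60,000 (I), 53,500 (F), 45,000 (C), 39,000 (E), 37,000 (H), 34,000 (D), 32,500 (A), …
Winners (5 units): I, F, C, E, H.
Total revenue = 60,000 + 53,500 + 45,000 + 39,000 + 37,000 = $234,500.

Total revenue: $234,500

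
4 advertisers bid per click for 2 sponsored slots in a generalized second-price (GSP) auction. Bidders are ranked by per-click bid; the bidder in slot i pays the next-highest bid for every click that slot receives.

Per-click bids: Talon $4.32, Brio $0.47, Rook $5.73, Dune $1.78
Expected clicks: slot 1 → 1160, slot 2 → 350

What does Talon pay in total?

Talon pays $623.00

Sorting advertisers: $5.73 (Rook) > $4.32 (Talon) > $1.78 (Dune) > …
Talon holds slot 2 → pays next bid $1.78 × 350 clicks = $623.00.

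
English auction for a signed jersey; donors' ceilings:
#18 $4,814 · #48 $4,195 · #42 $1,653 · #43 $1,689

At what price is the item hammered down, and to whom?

#18 wins at $4,195

Sorting limits: 4,814 (#18) > 4,195 (#48) > 1,689 (#43) > 1,653 (#42)
Once the price passes $4,195, only #18 is left; the hammer falls at #48's limit of $4,195.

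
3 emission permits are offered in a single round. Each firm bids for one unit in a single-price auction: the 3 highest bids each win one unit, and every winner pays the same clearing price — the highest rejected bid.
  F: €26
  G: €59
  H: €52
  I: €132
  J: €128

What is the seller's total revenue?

Total revenue: €156

Bids ranked high→low: 132 (I), 128 (J), 59 (G), 52 (H), 26 (F)
Winners (3 units): I, J, G.
Highest unsuccessful bid: €52 → clearing price.
Total revenue = 3 × €52 = €156.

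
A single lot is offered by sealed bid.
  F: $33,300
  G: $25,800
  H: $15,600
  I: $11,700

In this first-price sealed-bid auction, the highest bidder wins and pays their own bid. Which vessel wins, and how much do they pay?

F pays $33,300

Bids ranked: 33,300 (F) > 25,800 (G) > 15,600 (H) > 11,700 (I)
F is highest → pays own bid, $33,300.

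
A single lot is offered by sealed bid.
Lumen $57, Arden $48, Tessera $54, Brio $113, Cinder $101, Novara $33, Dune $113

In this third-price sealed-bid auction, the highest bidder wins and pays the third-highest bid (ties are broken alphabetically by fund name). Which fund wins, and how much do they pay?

Rule: the highest bidder wins and pays the third-highest bid.
Sorting bids: 113 (Brio) > 113 (Dune) > 101 (Cinder) > 57 (Lumen) > 54 (Tessera) > 48 (Arden) > …
Tie at $113 → Brio wins by tie-break.
Brio is highest; pays the third-highest bid, $101.

Brio pays $101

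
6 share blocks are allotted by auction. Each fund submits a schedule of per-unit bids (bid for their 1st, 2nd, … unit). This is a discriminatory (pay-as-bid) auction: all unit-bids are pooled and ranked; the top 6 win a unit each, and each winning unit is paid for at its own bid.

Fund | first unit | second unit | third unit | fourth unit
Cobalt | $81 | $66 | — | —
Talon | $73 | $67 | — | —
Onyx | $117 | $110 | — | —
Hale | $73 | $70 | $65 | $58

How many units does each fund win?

Cobalt 1, Hale 2, Onyx 2, Talon 1

Pooled unit-bids ranked (top 6): 117 (Onyx-1), 110 (Onyx-2), 81 (Cobalt-1), 73 (Talon-1), 73 (Hale-1), 70 (Hale-2)
Next rejected bid: $67 (not a price — pay-as-bid).
Allocation: Cobalt 1, Hale 2, Onyx 2, Talon 1.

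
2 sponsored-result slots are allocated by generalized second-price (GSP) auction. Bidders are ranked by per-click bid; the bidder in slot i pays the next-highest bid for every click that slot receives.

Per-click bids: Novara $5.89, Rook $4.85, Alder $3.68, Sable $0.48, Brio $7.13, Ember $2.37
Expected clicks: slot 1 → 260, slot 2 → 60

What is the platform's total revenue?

Ranked by bid: $7.13 (Brio) > $5.89 (Novara) > $4.85 (Rook) > …
Slot 1: Brio pays $5.89 × 260 = $1531.40
Slot 2: Novara pays $4.85 × 60 = $291.00
Total = $1822.40

Total revenue: $1822.40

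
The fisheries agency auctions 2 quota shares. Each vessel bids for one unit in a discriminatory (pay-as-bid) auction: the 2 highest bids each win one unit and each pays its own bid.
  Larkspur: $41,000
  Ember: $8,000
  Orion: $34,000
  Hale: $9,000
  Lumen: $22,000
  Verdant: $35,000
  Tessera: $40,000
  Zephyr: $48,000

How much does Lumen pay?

Lumen pays $0

Bids ranked high→low: 48,000 (Zephyr), 41,000 (Larkspur), 40,000 (Tessera), 35,000 (Verdant), …
Winners (2 units): Zephyr, Larkspur.
Lumen does not win → $0.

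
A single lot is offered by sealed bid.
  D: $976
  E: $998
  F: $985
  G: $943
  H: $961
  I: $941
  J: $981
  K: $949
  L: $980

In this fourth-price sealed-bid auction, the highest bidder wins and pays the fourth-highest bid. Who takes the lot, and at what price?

Fourth-price sealed-bid auction: the highest bidder wins and pays the fourth-highest bid.
Bids in order: 998 (E) > 985 (F) > 981 (J) > 980 (L) > 976 (D) > 961 (H) > …
E wins; payment is bid #4 in the ranking = $980.

E pays $980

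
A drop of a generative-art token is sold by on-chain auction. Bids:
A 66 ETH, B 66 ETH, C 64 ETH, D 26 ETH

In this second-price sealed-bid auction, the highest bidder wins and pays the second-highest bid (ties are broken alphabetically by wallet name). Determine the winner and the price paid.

A pays 66 ETH

Sorting bids: 66 (A) > 66 (B) > 64 (C) > 26 (D)
A and B tie at 66 ETH; tie-break gives it to A.
A wins with the highest bid; price is set by the runner-up at 66 ETH.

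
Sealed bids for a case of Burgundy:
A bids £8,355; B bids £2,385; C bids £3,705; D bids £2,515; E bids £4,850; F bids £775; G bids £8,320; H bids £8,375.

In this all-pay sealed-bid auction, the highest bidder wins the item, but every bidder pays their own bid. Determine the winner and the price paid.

H pays £8,375

Bids ranked: 8,375 (H) > 8,355 (A) > 8,320 (G) > 4,850 (E) > 3,705 (C) > 2,515 (D) > …
H is highest and takes the item; every bidder forfeits their bid.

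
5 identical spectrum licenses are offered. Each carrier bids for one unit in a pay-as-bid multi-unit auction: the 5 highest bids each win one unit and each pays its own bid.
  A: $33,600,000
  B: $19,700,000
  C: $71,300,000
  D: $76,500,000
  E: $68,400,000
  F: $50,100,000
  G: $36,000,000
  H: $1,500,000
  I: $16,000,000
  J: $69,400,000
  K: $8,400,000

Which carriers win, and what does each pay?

D $76,500,000, C $71,300,000, J $69,400,000, E $68,400,000, F $50,100,000

Bids ranked high→low: 76,500,000 (D), 71,300,000 (C), 69,400,000 (J), 68,400,000 (E), 50,100,000 (F), 36,000,000 (G), 33,600,000 (A), …
Winners (5 units): D, C, J, E, F.
Each winner pays its own bid: D $76,500,000, C $71,300,000, J $69,400,000, E $68,400,000, F $50,100,000.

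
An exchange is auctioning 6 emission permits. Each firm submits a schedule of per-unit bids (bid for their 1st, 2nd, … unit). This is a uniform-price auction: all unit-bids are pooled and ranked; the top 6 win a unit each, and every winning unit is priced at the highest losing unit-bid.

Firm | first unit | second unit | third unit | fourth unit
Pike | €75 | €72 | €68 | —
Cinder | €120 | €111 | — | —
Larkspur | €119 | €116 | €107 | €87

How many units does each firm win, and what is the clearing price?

Cinder 2, Larkspur 4; clearing price €75

Pooled unit-bids ranked (top 6): 120 (Cinder-1), 119 (Larkspur-1), 116 (Larkspur-2), 111 (Cinder-2), 107 (Larkspur-3), 87 (Larkspur-4)
First bid not allocated: €75.
Allocation: Cinder 2, Larkspur 4.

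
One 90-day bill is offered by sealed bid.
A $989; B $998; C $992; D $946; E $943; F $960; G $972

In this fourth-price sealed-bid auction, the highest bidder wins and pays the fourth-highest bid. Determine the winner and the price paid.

Rule: the highest bidder wins and pays the fourth-highest bid.
Bids in order: 998 (B) > 992 (C) > 989 (A) > 972 (G) > 960 (F) > 946 (D) > …
B wins; payment is bid #4 in the ranking = $972.

B pays $972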